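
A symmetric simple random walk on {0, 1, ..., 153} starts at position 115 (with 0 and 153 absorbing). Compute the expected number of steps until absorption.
E[τ | X_0 = 115] = 4370

Let v_k = E[τ | X_0 = k]. Boundary: v_0 = v_153 = 0. Recurrence: v_k = 1 + (v_{k-1} + v_{k+1})/2 for 1 ≤ k ≤ 152. The particular solution to v_k − (v_{k-1} + v_{k+1})/2 = 1 is v_k = −k^2. Adding homogeneous solution A + B k and matching boundaries gives v_k = k (153 − k). Substituting k = 115: v_115 = 115 · 38 = 4370.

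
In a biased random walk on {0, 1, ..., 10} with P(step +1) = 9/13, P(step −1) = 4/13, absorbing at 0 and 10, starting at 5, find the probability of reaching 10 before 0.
P(hit 10 before 0) = (1 − (4/9)^5) / (1 − (4/9)^10) = 59049/60073

Let u_k denote P(reach 10 before 0 | start at k). Boundary: u_0 = 0, u_10 = 1. Recurrence: u_k = 9/13·u_{k+1} + 4/13·u_{k-1} for 1 ≤ k ≤ 9. Try u_k = A + B·r^k with r = q/p = (4/13)/(9/13) = 4/9. Substitution satisfies the recurrence; boundary conditions give:
  u_k = (1 − r^k) / (1 − r^N) = (1 − (4/9)^5) / (1 − (4/9)^10) = 59049/60073.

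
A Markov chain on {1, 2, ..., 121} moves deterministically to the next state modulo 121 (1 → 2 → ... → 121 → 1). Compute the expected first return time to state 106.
E[T_106 | X_0 = 106] = 121

The chain cycles deterministically, so starting at state 106 it returns in exactly 121 steps. Equivalently, the stationary distribution is uniform π_j = 1/121 for every state j, so by Kac's formula E[T_106] = 1/π_106 = 121.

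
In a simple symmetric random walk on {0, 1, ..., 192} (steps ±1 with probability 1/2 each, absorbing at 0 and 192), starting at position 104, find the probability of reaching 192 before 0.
P(hit 192 before 0) = 104/192 = 13/24

Let u_k = P(hit 192 before 0 | start at k). Then u_0 = 0, u_192 = 1, and u_k = u_{k-1}/2 + u_{k+1}/2 for 1 ≤ k ≤ 191. This harmonic recurrence is solved by u_k = k/192, giving u_104 = 104/192 = 13/24.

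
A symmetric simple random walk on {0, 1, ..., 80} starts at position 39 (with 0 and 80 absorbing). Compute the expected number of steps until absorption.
E[τ | X_0 = 39] = 1599

Let v_k = E[τ | X_0 = k]. Boundary: v_0 = v_80 = 0. Recurrence: v_k = 1 + (v_{k-1} + v_{k+1})/2 for 1 ≤ k ≤ 79. The particular solution to v_k − (v_{k-1} + v_{k+1})/2 = 1 is v_k = −k^2. Adding homogeneous solution A + B k and matching boundaries gives v_k = k (80 − k). Substituting k = 39: v_39 = 39 · 41 = 1599.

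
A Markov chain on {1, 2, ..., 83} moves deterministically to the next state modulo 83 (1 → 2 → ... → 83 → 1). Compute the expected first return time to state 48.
E[T_48 | X_0 = 48] = 83

The chain cycles deterministically, so starting at state 48 it returns in exactly 83 steps. Equivalently, the stationary distribution is uniform π_j = 1/83 for every state j, so by Kac's formula E[T_48] = 1/π_48 = 83.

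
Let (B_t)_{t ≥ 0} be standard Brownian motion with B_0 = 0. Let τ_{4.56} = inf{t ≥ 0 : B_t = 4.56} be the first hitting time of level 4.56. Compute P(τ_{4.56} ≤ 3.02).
P(τ_{4.56} ≤ 3.02) = 2(1 − Φ(4.56/√3.02)) = 2(1 − Φ(2.6240)) ≈ 0.0087

By the reflection principle for standard BM, P(τ_b ≤ t) = 2 · P(B_t ≥ b). Since B_t ~ N(0, t), P(B_t ≥ 4.56) = 1 − Φ(4.56/√t) = 1 − Φ(4.56/√3.02) = 1 − Φ(2.6240) ≈ 0.00435. Doubling: P(τ_{4.56} ≤ 3.02) ≈ 2 · 0.00435 = 0.00870 ≈ 0.0087.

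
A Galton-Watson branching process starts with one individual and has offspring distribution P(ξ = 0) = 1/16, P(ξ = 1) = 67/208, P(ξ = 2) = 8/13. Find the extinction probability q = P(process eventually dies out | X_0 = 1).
q = 13/128

The pgf is f(s) = 1/16 + 67/208·s + 8/13·s². The extinction probability q is the smallest fixed point of f in [0, 1]. Setting s = f(s):
  8/13·s² + (67/208 − 1)·s + 1/16 = 0
  8/13·s² − (1/16 + 8/13)·s + 1/16 = 0
which factors as (s − 1)·(8/13·s − 1/16) = 0, giving roots s = 1 and s = (1/16)/(8/13) = 13/128.
Mean offspring μ = 67/208 + 2·8/13 = 323/208 > 1 (supercritical), so q < 1. The extinction probability is the smaller root: q = (1/16)/(8/13) = 13/128.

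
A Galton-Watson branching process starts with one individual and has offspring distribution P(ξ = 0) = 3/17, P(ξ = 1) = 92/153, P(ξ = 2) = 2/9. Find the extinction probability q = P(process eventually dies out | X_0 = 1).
q = 27/34

The pgf is f(s) = 3/17 + 92/153·s + 2/9·s². The extinction probability q is the smallest fixed point of f in [0, 1]. Setting s = f(s):
  2/9·s² + (92/153 − 1)·s + 3/17 = 0
  2/9·s² − (3/17 + 2/9)·s + 3/17 = 0
which factors as (s − 1)·(2/9·s − 3/17) = 0, giving roots s = 1 and s = (3/17)/(2/9) = 27/34.
Mean offspring μ = 92/153 + 2·2/9 = 160/153 > 1 (supercritical), so q < 1. The extinction probability is the smaller root: q = (3/17)/(2/9) = 27/34.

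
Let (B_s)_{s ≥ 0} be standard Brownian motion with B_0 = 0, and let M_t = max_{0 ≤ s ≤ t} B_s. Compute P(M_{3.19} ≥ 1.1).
P(M_{3.19} ≥ 1.1) = 2·P(B_{3.19} ≥ 1.1) = 2(1 − Φ(1.1/√3.19)) ≈ 0.5380

By the reflection principle for Brownian motion, P(M_t ≥ a) = 2 · P(B_t ≥ a) for a ≥ 0. Since B_t ~ N(0, t), P(B_t ≥ 1.1) = 1 − Φ(1.1/√t) = 1 − Φ(1.1/√3.19) = 1 − Φ(0.6159). So
  P(M_{3.19} ≥ 1.1) = 2(1 − Φ(0.6159)) ≈ 0.5380.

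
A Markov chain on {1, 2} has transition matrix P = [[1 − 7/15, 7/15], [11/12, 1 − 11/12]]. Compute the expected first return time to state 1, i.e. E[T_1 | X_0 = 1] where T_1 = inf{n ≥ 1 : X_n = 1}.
E[T_1 | X_0 = 1] = 1/π_1 = 83/55

For an irreducible recurrent Markov chain with stationary distribution π, E[T_i | X_0 = i] = 1/π_i (Kac's formula). Here π_1 = (11/12)/(7/15 + 11/12) = (11/12)/(83/60) = 55/83, so E[T_1 | X_0 = 1] = 1/π_1 = (7/15 + 11/12)/(11/12) = (83/60)/(11/12) = 83/55.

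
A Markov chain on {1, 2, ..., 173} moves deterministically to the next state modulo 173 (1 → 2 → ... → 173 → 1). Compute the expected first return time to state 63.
E[T_63 | X_0 = 63] = 173

The chain cycles deterministically, so starting at state 63 it returns in exactly 173 steps. Equivalently, the stationary distribution is uniform π_j = 1/173 for every state j, so by Kac's formula E[T_63] = 1/π_63 = 173.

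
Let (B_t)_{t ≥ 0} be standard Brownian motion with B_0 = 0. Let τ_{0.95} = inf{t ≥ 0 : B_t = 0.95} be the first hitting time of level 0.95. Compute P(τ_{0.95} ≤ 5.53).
P(τ_{0.95} ≤ 5.53) = 2(1 − Φ(0.95/√5.53)) = 2(1 − Φ(0.4040)) ≈ 0.6862

By the reflection principle for standard BM, P(τ_b ≤ t) = 2 · P(B_t ≥ b). Since B_t ~ N(0, t), P(B_t ≥ 0.95) = 1 − Φ(0.95/√t) = 1 − Φ(0.95/√5.53) = 1 − Φ(0.4040) ≈ 0.34311. Doubling: P(τ_{0.95} ≤ 5.53) ≈ 2 · 0.34311 = 0.68622 ≈ 0.6862.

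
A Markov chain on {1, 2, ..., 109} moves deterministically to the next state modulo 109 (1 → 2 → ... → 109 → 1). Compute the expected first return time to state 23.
E[T_23 | X_0 = 23] = 109

The chain cycles deterministically, so starting at state 23 it returns in exactly 109 steps. Equivalently, the stationary distribution is uniform π_j = 1/109 for every state j, so by Kac's formula E[T_23] = 1/π_23 = 109.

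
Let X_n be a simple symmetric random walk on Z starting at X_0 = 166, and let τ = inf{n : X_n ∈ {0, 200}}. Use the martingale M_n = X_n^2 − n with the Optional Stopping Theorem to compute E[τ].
E[τ] = 5644

M_n = X_n^2 − n is a martingale (since E[X_{n+1}^2 | F_n] = X_n^2 + 1). By OST (τ has finite mean in a bounded region), E[M_τ] = E[M_0] = X_0^2 − 0 = 166^2 = 27556. Also E[M_τ] = E[X_τ^2] − E[τ]. The walk exits at 0 or 200, with P(hit 200 first) = 166/200, so E[X_τ^2] = 200^2 · 166/200 + 0 = 33200. Thus E[τ] = E[X_τ^2] − E[M_τ] = 33200 − 27556 = 5644 = 166(200 − 166) = 5644.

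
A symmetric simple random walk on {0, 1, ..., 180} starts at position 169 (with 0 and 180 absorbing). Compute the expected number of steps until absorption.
E[τ | X_0 = 169] = 1859

Let v_k = E[τ | X_0 = k]. Boundary: v_0 = v_180 = 0. Recurrence: v_k = 1 + (v_{k-1} + v_{k+1})/2 for 1 ≤ k ≤ 179. The particular solution to v_k − (v_{k-1} + v_{k+1})/2 = 1 is v_k = −k^2. Adding homogeneous solution A + B k and matching boundaries gives v_k = k (180 − k). Substituting k = 169: v_169 = 169 · 11 = 1859.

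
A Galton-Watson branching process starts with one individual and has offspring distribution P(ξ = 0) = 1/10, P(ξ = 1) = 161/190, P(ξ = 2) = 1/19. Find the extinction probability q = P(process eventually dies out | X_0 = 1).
q = 1

Mean offspring μ = 0·1/10 + 1·161/190 + 2·1/19 = 181/190 ≤ 1. For μ ≤ 1 with offspring not concentrated at 1, the Galton-Watson process goes extinct almost surely, so q = 1.
(Algebraic check: The pgf is f(s) = 1/10 + 161/190·s + 1/19·s². The extinction probability q is the smallest fixed point of f in [0, 1]. Setting s = f(s):
  1/19·s² + (161/190 − 1)·s + 1/10 = 0
  1/19·s² − (1/10 + 1/19)·s + 1/10 = 0
which factors as (s − 1)·(1/19·s − 1/10) = 0, giving roots s = 1 and s = (1/10)/(1/19) = 19/10. Since 19/10 ≥ 1, the smallest root in [0, 1] is s = 1.)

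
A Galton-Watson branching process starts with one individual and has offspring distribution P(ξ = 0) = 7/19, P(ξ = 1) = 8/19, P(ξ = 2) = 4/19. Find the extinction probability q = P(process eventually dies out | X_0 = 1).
q = 1

Mean offspring μ = 0·7/19 + 1·8/19 + 2·4/19 = 16/19 ≤ 1. For μ ≤ 1 with offspring not concentrated at 1, the Galton-Watson process goes extinct almost surely, so q = 1.
(Algebraic check: The pgf is f(s) = 7/19 + 8/19·s + 4/19·s². The extinction probability q is the smallest fixed point of f in [0, 1]. Setting s = f(s):
  4/19·s² + (8/19 − 1)·s + 7/19 = 0
  4/19·s² − (7/19 + 4/19)·s + 7/19 = 0
which factors as (s − 1)·(4/19·s − 7/19) = 0, giving roots s = 1 and s = (7/19)/(4/19) = 7/4. Since 7/4 ≥ 1, the smallest root in [0, 1] is s = 1.)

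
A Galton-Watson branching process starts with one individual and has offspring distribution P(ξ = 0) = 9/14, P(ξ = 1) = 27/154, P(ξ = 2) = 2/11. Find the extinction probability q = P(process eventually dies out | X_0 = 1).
q = 1

Mean offspring μ = 0·9/14 + 1·27/154 + 2·2/11 = 83/154 ≤ 1. For μ ≤ 1 with offspring not concentrated at 1, the Galton-Watson process goes extinct almost surely, so q = 1.
(Algebraic check: The pgf is f(s) = 9/14 + 27/154·s + 2/11·s². The extinction probability q is the smallest fixed point of f in [0, 1]. Setting s = f(s):
  2/11·s² + (27/154 − 1)·s + 9/14 = 0
  2/11·s² − (9/14 + 2/11)·s + 9/14 = 0
which factors as (s − 1)·(2/11·s − 9/14) = 0, giving roots s = 1 and s = (9/14)/(2/11) = 99/28. Since 99/28 ≥ 1, the smallest root in [0, 1] is s = 1.)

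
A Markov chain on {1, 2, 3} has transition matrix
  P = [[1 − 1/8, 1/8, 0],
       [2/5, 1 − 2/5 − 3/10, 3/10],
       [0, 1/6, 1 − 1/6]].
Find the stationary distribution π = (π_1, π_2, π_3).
π = (8/15, 1/6, 3/10)

This is a birth-death chain on three states, which satisfies detailed balance: π_1 · P_{12} = π_2 · P_{21} and π_2 · P_{23} = π_3 · P_{32}.
From π_1 · 1/8 = π_2 · 2/5: π_2/π_1 = (1/8)/(2/5) = 5/16.
From π_2 · 3/10 = π_3 · 1/6: π_3/π_2 = (3/10)/(1/6) = 9/5.
Take π_1 proportional to 1; then unnormalized π = (1, 5/16, 9/16). Normalize by dividing by the sum 15/8:
  π = (8/15, 1/6, 3/10).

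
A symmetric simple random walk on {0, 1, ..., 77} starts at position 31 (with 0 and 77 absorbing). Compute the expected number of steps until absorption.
E[τ | X_0 = 31] = 1426

Let v_k = E[τ | X_0 = k]. Boundary: v_0 = v_77 = 0. Recurrence: v_k = 1 + (v_{k-1} + v_{k+1})/2 for 1 ≤ k ≤ 76. The particular solution to v_k − (v_{k-1} + v_{k+1})/2 = 1 is v_k = −k^2. Adding homogeneous solution A + B k and matching boundaries gives v_k = k (77 − k). Substituting k = 31: v_31 = 31 · 46 = 1426.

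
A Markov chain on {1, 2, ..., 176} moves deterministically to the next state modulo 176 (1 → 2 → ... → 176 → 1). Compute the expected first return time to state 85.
E[T_85 | X_0 = 85] = 176

The chain cycles deterministically, so starting at state 85 it returns in exactly 176 steps. Equivalently, the stationary distribution is uniform π_j = 1/176 for every state j, so by Kac's formula E[T_85] = 1/π_85 = 176.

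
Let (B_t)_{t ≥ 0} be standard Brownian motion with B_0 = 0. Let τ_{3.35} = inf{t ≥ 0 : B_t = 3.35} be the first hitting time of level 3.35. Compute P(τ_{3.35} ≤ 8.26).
P(τ_{3.35} ≤ 8.26) = 2(1 − Φ(3.35/√8.26)) = 2(1 − Φ(1.1656)) ≈ 0.2438

By the reflection principle for standard BM, P(τ_b ≤ t) = 2 · P(B_t ≥ b). Since B_t ~ N(0, t), P(B_t ≥ 3.35) = 1 − Φ(3.35/√t) = 1 − Φ(3.35/√8.26) = 1 − Φ(1.1656) ≈ 0.12189. Doubling: P(τ_{3.35} ≤ 8.26) ≈ 2 · 0.12189 = 0.24378 ≈ 0.2438.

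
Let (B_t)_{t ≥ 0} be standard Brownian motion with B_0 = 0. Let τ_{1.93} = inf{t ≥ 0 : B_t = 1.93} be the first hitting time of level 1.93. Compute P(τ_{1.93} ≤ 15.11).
P(τ_{1.93} ≤ 15.11) = 2(1 − Φ(1.93/√15.11)) = 2(1 − Φ(0.4965)) ≈ 0.6195

By the reflection principle for standard BM, P(τ_b ≤ t) = 2 · P(B_t ≥ b). Since B_t ~ N(0, t), P(B_t ≥ 1.93) = 1 − Φ(1.93/√t) = 1 − Φ(1.93/√15.11) = 1 − Φ(0.4965) ≈ 0.30977. Doubling: P(τ_{1.93} ≤ 15.11) ≈ 2 · 0.30977 = 0.61954 ≈ 0.6195.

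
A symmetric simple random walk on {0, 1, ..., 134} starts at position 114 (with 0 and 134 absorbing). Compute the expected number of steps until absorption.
E[τ | X_0 = 114] = 2280

Let v_k = E[τ | X_0 = k]. Boundary: v_0 = v_134 = 0. Recurrence: v_k = 1 + (v_{k-1} + v_{k+1})/2 for 1 ≤ k ≤ 133. The particular solution to v_k − (v_{k-1} + v_{k+1})/2 = 1 is v_k = −k^2. Adding homogeneous solution A + B k and matching boundaries gives v_k = k (134 − k). Substituting k = 114: v_114 = 114 · 20 = 2280.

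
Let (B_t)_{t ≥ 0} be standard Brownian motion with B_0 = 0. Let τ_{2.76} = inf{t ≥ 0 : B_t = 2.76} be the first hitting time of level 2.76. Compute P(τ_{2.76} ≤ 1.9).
P(τ_{2.76} ≤ 1.9) = 2(1 − Φ(2.76/√1.9)) = 2(1 − Φ(2.0023)) ≈ 0.0453

By the reflection principle for standard BM, P(τ_b ≤ t) = 2 · P(B_t ≥ b). Since B_t ~ N(0, t), P(B_t ≥ 2.76) = 1 − Φ(2.76/√t) = 1 − Φ(2.76/√1.9) = 1 − Φ(2.0023) ≈ 0.02263. Doubling: P(τ_{2.76} ≤ 1.9) ≈ 2 · 0.02263 = 0.04526 ≈ 0.0453.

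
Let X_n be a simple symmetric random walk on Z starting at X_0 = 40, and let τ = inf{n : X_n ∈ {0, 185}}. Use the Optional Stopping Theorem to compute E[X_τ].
E[X_τ] = 40

X_n is a martingale and τ is a bounded-mean stopping time (indeed τ is finite a.s. with bounded expectation since the walk is in a bounded region). By the OST, E[X_τ] = E[X_0] = 40. Equivalently: E[X_τ] = 185 · P(hit 185 first) + 0 · P(hit 0 first) = 185 · (40/185) = 40.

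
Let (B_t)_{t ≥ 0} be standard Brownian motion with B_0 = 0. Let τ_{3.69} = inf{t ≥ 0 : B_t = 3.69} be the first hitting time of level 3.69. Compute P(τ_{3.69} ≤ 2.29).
P(τ_{3.69} ≤ 2.29) = 2(1 − Φ(3.69/√2.29)) = 2(1 − Φ(2.4384)) ≈ 0.0148

By the reflection principle for standard BM, P(τ_b ≤ t) = 2 · P(B_t ≥ b). Since B_t ~ N(0, t), P(B_t ≥ 3.69) = 1 − Φ(3.69/√t) = 1 − Φ(3.69/√2.29) = 1 − Φ(2.4384) ≈ 0.00738. Doubling: P(τ_{3.69} ≤ 2.29) ≈ 2 · 0.00738 = 0.01476 ≈ 0.0148.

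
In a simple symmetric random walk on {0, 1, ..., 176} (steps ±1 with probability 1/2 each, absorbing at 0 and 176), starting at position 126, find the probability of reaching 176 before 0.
P(hit 176 before 0) = 126/176 = 63/88

Let u_k = P(hit 176 before 0 | start at k). Then u_0 = 0, u_176 = 1, and u_k = u_{k-1}/2 + u_{k+1}/2 for 1 ≤ k ≤ 175. This harmonic recurrence is solved by u_k = k/176, giving u_126 = 126/176 = 63/88.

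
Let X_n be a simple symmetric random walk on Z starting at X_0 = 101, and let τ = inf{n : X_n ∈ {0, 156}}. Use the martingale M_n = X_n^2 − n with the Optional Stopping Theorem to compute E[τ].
E[τ] = 5555

M_n = X_n^2 − n is a martingale (since E[X_{n+1}^2 | F_n] = X_n^2 + 1). By OST (τ has finite mean in a bounded region), E[M_τ] = E[M_0] = X_0^2 − 0 = 101^2 = 10201. Also E[M_τ] = E[X_τ^2] − E[τ]. The walk exits at 0 or 156, with P(hit 156 first) = 101/156, so E[X_τ^2] = 156^2 · 101/156 + 0 = 15756. Thus E[τ] = E[X_τ^2] − E[M_τ] = 15756 − 10201 = 5555 = 101(156 − 101) = 5555.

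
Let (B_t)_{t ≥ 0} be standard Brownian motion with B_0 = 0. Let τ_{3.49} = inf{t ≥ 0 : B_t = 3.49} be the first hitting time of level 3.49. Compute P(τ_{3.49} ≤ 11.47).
P(τ_{3.49} ≤ 11.47) = 2(1 − Φ(3.49/√11.47)) = 2(1 − Φ(1.0305)) ≈ 0.3028

By the reflection principle for standard BM, P(τ_b ≤ t) = 2 · P(B_t ≥ b). Since B_t ~ N(0, t), P(B_t ≥ 3.49) = 1 − Φ(3.49/√t) = 1 − Φ(3.49/√11.47) = 1 − Φ(1.0305) ≈ 0.15139. Doubling: P(τ_{3.49} ≤ 11.47) ≈ 2 · 0.15139 = 0.30278 ≈ 0.3028.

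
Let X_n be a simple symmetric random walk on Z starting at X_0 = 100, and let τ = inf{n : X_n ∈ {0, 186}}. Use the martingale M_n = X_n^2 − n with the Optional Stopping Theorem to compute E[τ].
E[τ] = 8600

M_n = X_n^2 − n is a martingale (since E[X_{n+1}^2 | F_n] = X_n^2 + 1). By OST (τ has finite mean in a bounded region), E[M_τ] = E[M_0] = X_0^2 − 0 = 100^2 = 10000. Also E[M_τ] = E[X_τ^2] − E[τ]. The walk exits at 0 or 186, with P(hit 186 first) = 100/186, so E[X_τ^2] = 186^2 · 100/186 + 0 = 18600. Thus E[τ] = E[X_τ^2] − E[M_τ] = 18600 − 10000 = 8600 = 100(186 − 100) = 8600.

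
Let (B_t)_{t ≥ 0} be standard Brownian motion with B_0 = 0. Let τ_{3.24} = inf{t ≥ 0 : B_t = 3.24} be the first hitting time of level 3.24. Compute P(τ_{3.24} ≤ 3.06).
P(τ_{3.24} ≤ 3.06) = 2(1 − Φ(3.24/√3.06)) = 2(1 − Φ(1.8522)) ≈ 0.0640

By the reflection principle for standard BM, P(τ_b ≤ t) = 2 · P(B_t ≥ b). Since B_t ~ N(0, t), P(B_t ≥ 3.24) = 1 − Φ(3.24/√t) = 1 − Φ(3.24/√3.06) = 1 − Φ(1.8522) ≈ 0.03200. Doubling: P(τ_{3.24} ≤ 3.06) ≈ 2 · 0.03200 = 0.06400 ≈ 0.0640.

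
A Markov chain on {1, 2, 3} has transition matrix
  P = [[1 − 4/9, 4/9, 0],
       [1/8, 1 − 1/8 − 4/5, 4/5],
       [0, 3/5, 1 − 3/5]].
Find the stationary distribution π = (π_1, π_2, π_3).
π = (27/251, 96/251, 128/251)

This is a birth-death chain on three states, which satisfies detailed balance: π_1 · P_{12} = π_2 · P_{21} and π_2 · P_{23} = π_3 · P_{32}.
From π_1 · 4/9 = π_2 · 1/8: π_2/π_1 = (4/9)/(1/8) = 32/9.
From π_2 · 4/5 = π_3 · 3/5: π_3/π_2 = (4/5)/(3/5) = 4/3.
Take π_1 proportional to 1; then unnormalized π = (1, 32/9, 128/27). Normalize by dividing by the sum 251/27:
  π = (27/251, 96/251, 128/251).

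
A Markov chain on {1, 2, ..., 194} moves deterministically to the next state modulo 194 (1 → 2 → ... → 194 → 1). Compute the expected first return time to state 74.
E[T_74 | X_0 = 74] = 194

The chain cycles deterministically, so starting at state 74 it returns in exactly 194 steps. Equivalently, the stationary distribution is uniform π_j = 1/194 for every state j, so by Kac's formula E[T_74] = 1/π_74 = 194.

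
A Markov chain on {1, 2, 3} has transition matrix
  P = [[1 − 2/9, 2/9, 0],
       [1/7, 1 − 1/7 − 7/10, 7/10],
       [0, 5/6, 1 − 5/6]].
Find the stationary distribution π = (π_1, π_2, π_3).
π = (225/869, 350/869, 294/869)

This is a birth-death chain on three states, which satisfies detailed balance: π_1 · P_{12} = π_2 · P_{21} and π_2 · P_{23} = π_3 · P_{32}.
From π_1 · 2/9 = π_2 · 1/7: π_2/π_1 = (2/9)/(1/7) = 14/9.
From π_2 · 7/10 = π_3 · 5/6: π_3/π_2 = (7/10)/(5/6) = 21/25.
Take π_1 proportional to 1; then unnormalized π = (1, 14/9, 98/75). Normalize by dividing by the sum 869/225:
  π = (225/869, 350/869, 294/869).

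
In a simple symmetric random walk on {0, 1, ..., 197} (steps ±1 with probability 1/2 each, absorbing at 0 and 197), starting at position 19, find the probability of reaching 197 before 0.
P(hit 197 before 0) = 19/197

Let u_k = P(hit 197 before 0 | start at k). Then u_0 = 0, u_197 = 1, and u_k = u_{k-1}/2 + u_{k+1}/2 for 1 ≤ k ≤ 196. This harmonic recurrence is solved by u_k = k/197, giving u_19 = 19/197.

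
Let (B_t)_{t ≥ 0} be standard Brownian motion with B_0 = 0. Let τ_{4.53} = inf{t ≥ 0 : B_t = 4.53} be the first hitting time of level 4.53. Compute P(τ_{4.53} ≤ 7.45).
P(τ_{4.53} ≤ 7.45) = 2(1 − Φ(4.53/√7.45)) = 2(1 − Φ(1.6597)) ≈ 0.0970

By the reflection principle for standard BM, P(τ_b ≤ t) = 2 · P(B_t ≥ b). Since B_t ~ N(0, t), P(B_t ≥ 4.53) = 1 − Φ(4.53/√t) = 1 − Φ(4.53/√7.45) = 1 − Φ(1.6597) ≈ 0.04849. Doubling: P(τ_{4.53} ≤ 7.45) ≈ 2 · 0.04849 = 0.09698 ≈ 0.0970.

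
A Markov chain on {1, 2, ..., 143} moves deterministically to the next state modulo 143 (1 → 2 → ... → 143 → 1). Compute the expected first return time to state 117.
E[T_117 | X_0 = 117] = 143

The chain cycles deterministically, so starting at state 117 it returns in exactly 143 steps. Equivalently, the stationary distribution is uniform π_j = 1/143 for every state j, so by Kac's formula E[T_117] = 1/π_117 = 143.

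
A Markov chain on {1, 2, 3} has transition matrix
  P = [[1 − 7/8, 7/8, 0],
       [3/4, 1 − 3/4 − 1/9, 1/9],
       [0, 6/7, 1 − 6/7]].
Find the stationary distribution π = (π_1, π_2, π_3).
π = (324/751, 378/751, 49/751)

This is a birth-death chain on three states, which satisfies detailed balance: π_1 · P_{12} = π_2 · P_{21} and π_2 · P_{23} = π_3 · P_{32}.
From π_1 · 7/8 = π_2 · 3/4: π_2/π_1 = (7/8)/(3/4) = 7/6.
From π_2 · 1/9 = π_3 · 6/7: π_3/π_2 = (1/9)/(6/7) = 7/54.
Take π_1 proportional to 1; then unnormalized π = (1, 7/6, 49/324). Normalize by dividing by the sum 751/324:
  π = (324/751, 378/751, 49/751).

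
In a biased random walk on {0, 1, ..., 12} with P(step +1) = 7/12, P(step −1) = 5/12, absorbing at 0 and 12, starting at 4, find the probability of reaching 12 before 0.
P(hit 12 before 0) = (1 − (5/7)^4) / (1 − (5/7)^12) = 5764801/7656051

Let u_k denote P(reach 12 before 0 | start at k). Boundary: u_0 = 0, u_12 = 1. Recurrence: u_k = 7/12·u_{k+1} + 5/12·u_{k-1} for 1 ≤ k ≤ 11. Try u_k = A + B·r^k with r = q/p = (5/12)/(7/12) = 5/7. Substitution satisfies the recurrence; boundary conditions give:
  u_k = (1 − r^k) / (1 − r^N) = (1 − (5/7)^4) / (1 − (5/7)^12) = 5764801/7656051.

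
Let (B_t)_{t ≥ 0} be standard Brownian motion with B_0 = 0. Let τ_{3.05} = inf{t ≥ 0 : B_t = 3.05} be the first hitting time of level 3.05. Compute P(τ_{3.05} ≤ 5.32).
P(τ_{3.05} ≤ 5.32) = 2(1 − Φ(3.05/√5.32)) = 2(1 − Φ(1.3223)) ≈ 0.1861

By the reflection principle for standard BM, P(τ_b ≤ t) = 2 · P(B_t ≥ b). Since B_t ~ N(0, t), P(B_t ≥ 3.05) = 1 − Φ(3.05/√t) = 1 − Φ(3.05/√5.32) = 1 − Φ(1.3223) ≈ 0.09303. Doubling: P(τ_{3.05} ≤ 5.32) ≈ 2 · 0.09303 = 0.18606 ≈ 0.1861.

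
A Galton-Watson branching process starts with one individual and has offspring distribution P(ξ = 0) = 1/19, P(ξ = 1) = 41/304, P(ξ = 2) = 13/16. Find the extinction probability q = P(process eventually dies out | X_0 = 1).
q = 16/247

The pgf is f(s) = 1/19 + 41/304·s + 13/16·s². The extinction probability q is the smallest fixed point of f in [0, 1]. Setting s = f(s):
  13/16·s² + (41/304 − 1)·s + 1/19 = 0
  13/16·s² − (1/19 + 13/16)·s + 1/19 = 0
which factors as (s − 1)·(13/16·s − 1/19) = 0, giving roots s = 1 and s = (1/19)/(13/16) = 16/247.
Mean offspring μ = 41/304 + 2·13/16 = 535/304 > 1 (supercritical), so q < 1. The extinction probability is the smaller root: q = (1/19)/(13/16) = 16/247.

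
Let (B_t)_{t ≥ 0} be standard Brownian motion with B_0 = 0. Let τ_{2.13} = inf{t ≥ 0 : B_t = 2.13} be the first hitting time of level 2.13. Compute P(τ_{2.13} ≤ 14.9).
P(τ_{2.13} ≤ 14.9) = 2(1 − Φ(2.13/√14.9)) = 2(1 − Φ(0.5518)) ≈ 0.5811

By the reflection principle for standard BM, P(τ_b ≤ t) = 2 · P(B_t ≥ b). Since B_t ~ N(0, t), P(B_t ≥ 2.13) = 1 − Φ(2.13/√t) = 1 − Φ(2.13/√14.9) = 1 − Φ(0.5518) ≈ 0.29054. Doubling: P(τ_{2.13} ≤ 14.9) ≈ 2 · 0.29054 = 0.58108 ≈ 0.5811.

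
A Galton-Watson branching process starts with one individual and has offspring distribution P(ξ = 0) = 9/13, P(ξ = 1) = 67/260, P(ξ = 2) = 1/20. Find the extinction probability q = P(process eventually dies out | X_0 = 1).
q = 1

Mean offspring μ = 0·9/13 + 1·67/260 + 2·1/20 = 93/260 ≤ 1. For μ ≤ 1 with offspring not concentrated at 1, the Galton-Watson process goes extinct almost surely, so q = 1.
(Algebraic check: The pgf is f(s) = 9/13 + 67/260·s + 1/20·s². The extinction probability q is the smallest fixed point of f in [0, 1]. Setting s = f(s):
  1/20·s² + (67/260 − 1)·s + 9/13 = 0
  1/20·s² − (9/13 + 1/20)·s + 9/13 = 0
which factors as (s − 1)·(1/20·s − 9/13) = 0, giving roots s = 1 and s = (9/13)/(1/20) = 180/13. Since 180/13 ≥ 1, the smallest root in [0, 1] is s = 1.)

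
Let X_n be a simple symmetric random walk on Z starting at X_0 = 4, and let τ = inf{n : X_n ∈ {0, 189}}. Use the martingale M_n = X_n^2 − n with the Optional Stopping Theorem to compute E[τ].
E[τ] = 740

M_n = X_n^2 − n is a martingale (since E[X_{n+1}^2 | F_n] = X_n^2 + 1). By OST (τ has finite mean in a bounded region), E[M_τ] = E[M_0] = X_0^2 − 0 = 4^2 = 16. Also E[M_τ] = E[X_τ^2] − E[τ]. The walk exits at 0 or 189, with P(hit 189 first) = 4/189, so E[X_τ^2] = 189^2 · 4/189 + 0 = 756. Thus E[τ] = E[X_τ^2] − E[M_τ] = 756 − 16 = 740 = 4(189 − 4) = 740.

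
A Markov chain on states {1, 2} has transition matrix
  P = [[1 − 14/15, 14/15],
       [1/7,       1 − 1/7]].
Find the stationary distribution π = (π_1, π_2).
π_1 = 15/113, π_2 = 98/113

Solve πP = π with π_1 + π_2 = 1. From πP = π: π_1 · (1 − 14/15) + π_2 · 1/7 = π_1 ⇒ π_2 · 1/7 = π_1 · 14/15 ⇒ π_2/π_1 = (14/15)/(1/7) = 98/15. Together with π_1 + π_2 = 1:
  π_1 = (1/7)/(14/15 + 1/7) = (1/7)/(113/105) = 15/113,
  π_2 = (14/15)/(14/15 + 1/7) = (14/15)/(113/105) = 98/113.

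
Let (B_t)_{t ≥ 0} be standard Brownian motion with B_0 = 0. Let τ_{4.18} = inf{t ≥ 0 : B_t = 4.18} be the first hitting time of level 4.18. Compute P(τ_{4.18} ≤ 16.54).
P(τ_{4.18} ≤ 16.54) = 2(1 − Φ(4.18/√16.54)) = 2(1 − Φ(1.0278)) ≈ 0.3040

By the reflection principle for standard BM, P(τ_b ≤ t) = 2 · P(B_t ≥ b). Since B_t ~ N(0, t), P(B_t ≥ 4.18) = 1 − Φ(4.18/√t) = 1 − Φ(4.18/√16.54) = 1 − Φ(1.0278) ≈ 0.15202. Doubling: P(τ_{4.18} ≤ 16.54) ≈ 2 · 0.15202 = 0.30404 ≈ 0.3040.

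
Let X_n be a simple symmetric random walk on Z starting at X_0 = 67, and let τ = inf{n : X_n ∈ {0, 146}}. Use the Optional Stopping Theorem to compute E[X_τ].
E[X_τ] = 67

X_n is a martingale and τ is a bounded-mean stopping time (indeed τ is finite a.s. with bounded expectation since the walk is in a bounded region). By the OST, E[X_τ] = E[X_0] = 67. Equivalently: E[X_τ] = 146 · P(hit 146 first) + 0 · P(hit 0 first) = 146 · (67/146) = 67.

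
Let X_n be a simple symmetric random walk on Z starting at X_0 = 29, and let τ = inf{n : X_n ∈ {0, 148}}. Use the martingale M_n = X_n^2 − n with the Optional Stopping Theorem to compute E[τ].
E[τ] = 3451

M_n = X_n^2 − n is a martingale (since E[X_{n+1}^2 | F_n] = X_n^2 + 1). By OST (τ has finite mean in a bounded region), E[M_τ] = E[M_0] = X_0^2 − 0 = 29^2 = 841. Also E[M_τ] = E[X_τ^2] − E[τ]. The walk exits at 0 or 148, with P(hit 148 first) = 29/148, so E[X_τ^2] = 148^2 · 29/148 + 0 = 4292. Thus E[τ] = E[X_τ^2] − E[M_τ] = 4292 − 841 = 3451 = 29(148 − 29) = 3451.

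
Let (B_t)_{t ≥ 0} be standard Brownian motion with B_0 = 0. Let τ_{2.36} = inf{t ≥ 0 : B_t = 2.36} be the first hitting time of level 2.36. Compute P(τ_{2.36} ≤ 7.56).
P(τ_{2.36} ≤ 7.56) = 2(1 − Φ(2.36/√7.56)) = 2(1 − Φ(0.8583)) ≈ 0.3907

By the reflection principle for standard BM, P(τ_b ≤ t) = 2 · P(B_t ≥ b). Since B_t ~ N(0, t), P(B_t ≥ 2.36) = 1 − Φ(2.36/√t) = 1 − Φ(2.36/√7.56) = 1 − Φ(0.8583) ≈ 0.19536. Doubling: P(τ_{2.36} ≤ 7.56) ≈ 2 · 0.19536 = 0.39072 ≈ 0.3907.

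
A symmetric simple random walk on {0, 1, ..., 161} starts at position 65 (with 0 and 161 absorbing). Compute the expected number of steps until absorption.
E[τ | X_0 = 65] = 6240

Let v_k = E[τ | X_0 = k]. Boundary: v_0 = v_161 = 0. Recurrence: v_k = 1 + (v_{k-1} + v_{k+1})/2 for 1 ≤ k ≤ 160. The particular solution to v_k − (v_{k-1} + v_{k+1})/2 = 1 is v_k = −k^2. Adding homogeneous solution A + B k and matching boundaries gives v_k = k (161 − k). Substituting k = 65: v_65 = 65 · 96 = 6240.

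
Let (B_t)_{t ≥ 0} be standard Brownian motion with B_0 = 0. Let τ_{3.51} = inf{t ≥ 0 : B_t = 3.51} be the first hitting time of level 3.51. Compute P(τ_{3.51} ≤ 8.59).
P(τ_{3.51} ≤ 8.59) = 2(1 − Φ(3.51/√8.59)) = 2(1 − Φ(1.1976)) ≈ 0.2311

By the reflection principle for standard BM, P(τ_b ≤ t) = 2 · P(B_t ≥ b). Since B_t ~ N(0, t), P(B_t ≥ 3.51) = 1 − Φ(3.51/√t) = 1 − Φ(3.51/√8.59) = 1 − Φ(1.1976) ≈ 0.11554. Doubling: P(τ_{3.51} ≤ 8.59) ≈ 2 · 0.11554 = 0.23108 ≈ 0.2311.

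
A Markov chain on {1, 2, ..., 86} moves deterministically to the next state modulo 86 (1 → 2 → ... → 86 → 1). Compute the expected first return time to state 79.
E[T_79 | X_0 = 79] = 86

The chain cycles deterministically, so starting at state 79 it returns in exactly 86 steps. Equivalently, the stationary distribution is uniform π_j = 1/86 for every state j, so by Kac's formula E[T_79] = 1/π_79 = 86.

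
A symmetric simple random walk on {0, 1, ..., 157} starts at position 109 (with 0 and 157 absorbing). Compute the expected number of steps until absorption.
E[τ | X_0 = 109] = 5232

Let v_k = E[τ | X_0 = k]. Boundary: v_0 = v_157 = 0. Recurrence: v_k = 1 + (v_{k-1} + v_{k+1})/2 for 1 ≤ k ≤ 156. The particular solution to v_k − (v_{k-1} + v_{k+1})/2 = 1 is v_k = −k^2. Adding homogeneous solution A + B k and matching boundaries gives v_k = k (157 − k). Substituting k = 109: v_109 = 109 · 48 = 5232.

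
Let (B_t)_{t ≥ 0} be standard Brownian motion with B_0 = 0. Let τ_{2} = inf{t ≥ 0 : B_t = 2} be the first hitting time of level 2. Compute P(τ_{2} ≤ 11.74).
P(τ_{2} ≤ 11.74) = 2(1 − Φ(2/√11.74)) = 2(1 − Φ(0.5837)) ≈ 0.5594

By the reflection principle for standard BM, P(τ_b ≤ t) = 2 · P(B_t ≥ b). Since B_t ~ N(0, t), P(B_t ≥ 2) = 1 − Φ(2/√t) = 1 − Φ(2/√11.74) = 1 − Φ(0.5837) ≈ 0.27971. Doubling: P(τ_{2} ≤ 11.74) ≈ 2 · 0.27971 = 0.55942 ≈ 0.5594.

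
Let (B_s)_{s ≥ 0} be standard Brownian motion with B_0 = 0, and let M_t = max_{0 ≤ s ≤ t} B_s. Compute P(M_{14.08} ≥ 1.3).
P(M_{14.08} ≥ 1.3) = 2·P(B_{14.08} ≥ 1.3) = 2(1 − Φ(1.3/√14.08)) ≈ 0.7290

By the reflection principle for Brownian motion, P(M_t ≥ a) = 2 · P(B_t ≥ a) for a ≥ 0. Since B_t ~ N(0, t), P(B_t ≥ 1.3) = 1 − Φ(1.3/√t) = 1 − Φ(1.3/√14.08) = 1 − Φ(0.3465). So
  P(M_{14.08} ≥ 1.3) = 2(1 − Φ(0.3465)) ≈ 0.7290.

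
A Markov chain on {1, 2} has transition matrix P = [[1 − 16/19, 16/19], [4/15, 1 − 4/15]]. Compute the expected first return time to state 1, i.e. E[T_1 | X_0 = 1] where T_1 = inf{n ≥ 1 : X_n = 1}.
E[T_1 | X_0 = 1] = 1/π_1 = 79/19

For an irreducible recurrent Markov chain with stationary distribution π, E[T_i | X_0 = i] = 1/π_i (Kac's formula). Here π_1 = (4/15)/(16/19 + 4/15) = (4/15)/(316/285) = 19/79, so E[T_1 | X_0 = 1] = 1/π_1 = (16/19 + 4/15)/(4/15) = (316/285)/(4/15) = 79/19.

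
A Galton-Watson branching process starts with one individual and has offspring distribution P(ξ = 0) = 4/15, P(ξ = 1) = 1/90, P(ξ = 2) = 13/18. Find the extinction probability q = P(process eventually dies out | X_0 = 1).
q = 24/65

The pgf is f(s) = 4/15 + 1/90·s + 13/18·s². The extinction probability q is the smallest fixed point of f in [0, 1]. Setting s = f(s):
  13/18·s² + (1/90 − 1)·s + 4/15 = 0
  13/18·s² − (4/15 + 13/18)·s + 4/15 = 0
which factors as (s − 1)·(13/18·s − 4/15) = 0, giving roots s = 1 and s = (4/15)/(13/18) = 24/65.
Mean offspring μ = 1/90 + 2·13/18 = 131/90 > 1 (supercritical), so q < 1. The extinction probability is the smaller root: q = (4/15)/(13/18) = 24/65.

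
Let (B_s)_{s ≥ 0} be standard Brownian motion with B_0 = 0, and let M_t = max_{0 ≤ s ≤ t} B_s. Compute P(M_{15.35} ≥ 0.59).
P(M_{15.35} ≥ 0.59) = 2·P(B_{15.35} ≥ 0.59) = 2(1 − Φ(0.59/√15.35)) ≈ 0.8803

By the reflection principle for Brownian motion, P(M_t ≥ a) = 2 · P(B_t ≥ a) for a ≥ 0. Since B_t ~ N(0, t), P(B_t ≥ 0.59) = 1 − Φ(0.59/√t) = 1 − Φ(0.59/√15.35) = 1 − Φ(0.1506). So
  P(M_{15.35} ≥ 0.59) = 2(1 − Φ(0.1506)) ≈ 0.8803.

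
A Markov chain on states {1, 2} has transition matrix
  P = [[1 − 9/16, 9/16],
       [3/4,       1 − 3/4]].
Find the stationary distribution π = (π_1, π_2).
π_1 = 4/7, π_2 = 3/7

Solve πP = π with π_1 + π_2 = 1. From πP = π: π_1 · (1 − 9/16) + π_2 · 3/4 = π_1 ⇒ π_2 · 3/4 = π_1 · 9/16 ⇒ π_2/π_1 = (9/16)/(3/4) = 3/4. Together with π_1 + π_2 = 1:
  π_1 = (3/4)/(9/16 + 3/4) = (3/4)/(21/16) = 4/7,
  π_2 = (9/16)/(9/16 + 3/4) = (9/16)/(21/16) = 3/7.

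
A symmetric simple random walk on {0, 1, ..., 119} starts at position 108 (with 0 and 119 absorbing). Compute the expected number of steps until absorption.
E[τ | X_0 = 108] = 1188

Let v_k = E[τ | X_0 = k]. Boundary: v_0 = v_119 = 0. Recurrence: v_k = 1 + (v_{k-1} + v_{k+1})/2 for 1 ≤ k ≤ 118. The particular solution to v_k − (v_{k-1} + v_{k+1})/2 = 1 is v_k = −k^2. Adding homogeneous solution A + B k and matching boundaries gives v_k = k (119 − k). Substituting k = 108: v_108 = 108 · 11 = 1188.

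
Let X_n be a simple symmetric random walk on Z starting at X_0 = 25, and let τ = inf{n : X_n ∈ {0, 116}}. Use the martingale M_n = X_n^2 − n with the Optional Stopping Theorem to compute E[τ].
E[τ] = 2275

M_n = X_n^2 − n is a martingale (since E[X_{n+1}^2 | F_n] = X_n^2 + 1). By OST (τ has finite mean in a bounded region), E[M_τ] = E[M_0] = X_0^2 − 0 = 25^2 = 625. Also E[M_τ] = E[X_τ^2] − E[τ]. The walk exits at 0 or 116, with P(hit 116 first) = 25/116, so E[X_τ^2] = 116^2 · 25/116 + 0 = 2900. Thus E[τ] = E[X_τ^2] − E[M_τ] = 2900 − 625 = 2275 = 25(116 − 25) = 2275.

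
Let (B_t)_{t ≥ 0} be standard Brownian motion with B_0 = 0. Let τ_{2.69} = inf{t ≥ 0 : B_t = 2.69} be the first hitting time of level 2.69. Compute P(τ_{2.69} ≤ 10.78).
P(τ_{2.69} ≤ 10.78) = 2(1 − Φ(2.69/√10.78)) = 2(1 − Φ(0.8193)) ≈ 0.4126

By the reflection principle for standard BM, P(τ_b ≤ t) = 2 · P(B_t ≥ b). Since B_t ~ N(0, t), P(B_t ≥ 2.69) = 1 − Φ(2.69/√t) = 1 − Φ(2.69/√10.78) = 1 − Φ(0.8193) ≈ 0.20631. Doubling: P(τ_{2.69} ≤ 10.78) ≈ 2 · 0.20631 = 0.41262 ≈ 0.4126.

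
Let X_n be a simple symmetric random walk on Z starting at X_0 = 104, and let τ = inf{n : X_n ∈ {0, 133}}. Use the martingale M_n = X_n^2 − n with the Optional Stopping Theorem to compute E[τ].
E[τ] = 3016

M_n = X_n^2 − n is a martingale (since E[X_{n+1}^2 | F_n] = X_n^2 + 1). By OST (τ has finite mean in a bounded region), E[M_τ] = E[M_0] = X_0^2 − 0 = 104^2 = 10816. Also E[M_τ] = E[X_τ^2] − E[τ]. The walk exits at 0 or 133, with P(hit 133 first) = 104/133, so E[X_τ^2] = 133^2 · 104/133 + 0 = 13832. Thus E[τ] = E[X_τ^2] − E[M_τ] = 13832 − 10816 = 3016 = 104(133 − 104) = 3016.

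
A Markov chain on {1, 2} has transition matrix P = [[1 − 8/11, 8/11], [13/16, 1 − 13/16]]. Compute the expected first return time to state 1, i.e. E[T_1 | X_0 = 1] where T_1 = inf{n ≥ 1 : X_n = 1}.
E[T_1 | X_0 = 1] = 1/π_1 = 271/143

For an irreducible recurrent Markov chain with stationary distribution π, E[T_i | X_0 = i] = 1/π_i (Kac's formula). Here π_1 = (13/16)/(8/11 + 13/16) = (13/16)/(271/176) = 143/271, so E[T_1 | X_0 = 1] = 1/π_1 = (8/11 + 13/16)/(13/16) = (271/176)/(13/16) = 271/143.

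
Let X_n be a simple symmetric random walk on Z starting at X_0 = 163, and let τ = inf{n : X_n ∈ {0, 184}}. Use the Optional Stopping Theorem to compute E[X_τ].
E[X_τ] = 163

X_n is a martingale and τ is a bounded-mean stopping time (indeed τ is finite a.s. with bounded expectation since the walk is in a bounded region). By the OST, E[X_τ] = E[X_0] = 163. Equivalently: E[X_τ] = 184 · P(hit 184 first) + 0 · P(hit 0 first) = 184 · (163/184) = 163.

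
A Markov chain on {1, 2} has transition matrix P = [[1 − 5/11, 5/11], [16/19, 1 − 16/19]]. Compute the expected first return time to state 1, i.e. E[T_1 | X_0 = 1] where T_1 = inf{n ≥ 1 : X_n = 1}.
E[T_1 | X_0 = 1] = 1/π_1 = 271/176

For an irreducible recurrent Markov chain with stationary distribution π, E[T_i | X_0 = i] = 1/π_i (Kac's formula). Here π_1 = (16/19)/(5/11 + 16/19) = (16/19)/(271/209) = 176/271, so E[T_1 | X_0 = 1] = 1/π_1 = (5/11 + 16/19)/(16/19) = (271/209)/(16/19) = 271/176.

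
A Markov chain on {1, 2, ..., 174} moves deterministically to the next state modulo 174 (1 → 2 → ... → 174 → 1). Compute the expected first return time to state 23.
E[T_23 | X_0 = 23] = 174

The chain cycles deterministically, so starting at state 23 it returns in exactly 174 steps. Equivalently, the stationary distribution is uniform π_j = 1/174 for every state j, so by Kac's formula E[T_23] = 1/π_23 = 174.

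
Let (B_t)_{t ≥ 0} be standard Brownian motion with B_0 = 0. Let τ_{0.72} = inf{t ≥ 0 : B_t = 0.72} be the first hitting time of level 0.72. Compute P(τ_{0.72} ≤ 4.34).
P(τ_{0.72} ≤ 4.34) = 2(1 − Φ(0.72/√4.34)) = 2(1 − Φ(0.3456)) ≈ 0.7296

By the reflection principle for standard BM, P(τ_b ≤ t) = 2 · P(B_t ≥ b). Since B_t ~ N(0, t), P(B_t ≥ 0.72) = 1 − Φ(0.72/√t) = 1 − Φ(0.72/√4.34) = 1 − Φ(0.3456) ≈ 0.36482. Doubling: P(τ_{0.72} ≤ 4.34) ≈ 2 · 0.36482 = 0.72964 ≈ 0.7296.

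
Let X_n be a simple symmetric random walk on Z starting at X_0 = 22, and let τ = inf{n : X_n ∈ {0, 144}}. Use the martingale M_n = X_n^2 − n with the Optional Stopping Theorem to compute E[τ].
E[τ] = 2684

M_n = X_n^2 − n is a martingale (since E[X_{n+1}^2 | F_n] = X_n^2 + 1). By OST (τ has finite mean in a bounded region), E[M_τ] = E[M_0] = X_0^2 − 0 = 22^2 = 484. Also E[M_τ] = E[X_τ^2] − E[τ]. The walk exits at 0 or 144, with P(hit 144 first) = 22/144, so E[X_τ^2] = 144^2 · 22/144 + 0 = 3168. Thus E[τ] = E[X_τ^2] − E[M_τ] = 3168 − 484 = 2684 = 22(144 − 22) = 2684.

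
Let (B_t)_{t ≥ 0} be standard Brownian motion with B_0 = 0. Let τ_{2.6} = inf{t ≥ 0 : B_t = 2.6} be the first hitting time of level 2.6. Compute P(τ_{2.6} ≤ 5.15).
P(τ_{2.6} ≤ 5.15) = 2(1 − Φ(2.6/√5.15)) = 2(1 − Φ(1.1457)) ≈ 0.2519

By the reflection principle for standard BM, P(τ_b ≤ t) = 2 · P(B_t ≥ b). Since B_t ~ N(0, t), P(B_t ≥ 2.6) = 1 − Φ(2.6/√t) = 1 − Φ(2.6/√5.15) = 1 − Φ(1.1457) ≈ 0.12596. Doubling: P(τ_{2.6} ≤ 5.15) ≈ 2 · 0.12596 = 0.25192 ≈ 0.2519.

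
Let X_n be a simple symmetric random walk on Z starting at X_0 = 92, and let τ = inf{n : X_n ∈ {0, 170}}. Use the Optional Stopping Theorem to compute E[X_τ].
E[X_τ] = 92

X_n is a martingale and τ is a bounded-mean stopping time (indeed τ is finite a.s. with bounded expectation since the walk is in a bounded region). By the OST, E[X_τ] = E[X_0] = 92. Equivalently: E[X_τ] = 170 · P(hit 170 first) + 0 · P(hit 0 first) = 170 · (92/170) = 92.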